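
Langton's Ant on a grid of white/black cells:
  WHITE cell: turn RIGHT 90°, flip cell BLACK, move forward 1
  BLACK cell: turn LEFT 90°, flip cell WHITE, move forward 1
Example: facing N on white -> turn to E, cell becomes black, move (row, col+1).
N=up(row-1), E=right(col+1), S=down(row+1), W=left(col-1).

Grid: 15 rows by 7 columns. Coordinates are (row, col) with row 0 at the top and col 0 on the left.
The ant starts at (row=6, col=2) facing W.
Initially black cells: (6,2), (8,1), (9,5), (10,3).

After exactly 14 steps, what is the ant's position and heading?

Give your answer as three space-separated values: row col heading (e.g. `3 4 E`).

Step 1: on BLACK (6,2): turn L to S, flip to white, move to (7,2). |black|=3
Step 2: on WHITE (7,2): turn R to W, flip to black, move to (7,1). |black|=4
Step 3: on WHITE (7,1): turn R to N, flip to black, move to (6,1). |black|=5
Step 4: on WHITE (6,1): turn R to E, flip to black, move to (6,2). |black|=6
Step 5: on WHITE (6,2): turn R to S, flip to black, move to (7,2). |black|=7
Step 6: on BLACK (7,2): turn L to E, flip to white, move to (7,3). |black|=6
Step 7: on WHITE (7,3): turn R to S, flip to black, move to (8,3). |black|=7
Step 8: on WHITE (8,3): turn R to W, flip to black, move to (8,2). |black|=8
Step 9: on WHITE (8,2): turn R to N, flip to black, move to (7,2). |black|=9
Step 10: on WHITE (7,2): turn R to E, flip to black, move to (7,3). |black|=10
Step 11: on BLACK (7,3): turn L to N, flip to white, move to (6,3). |black|=9
Step 12: on WHITE (6,3): turn R to E, flip to black, move to (6,4). |black|=10
Step 13: on WHITE (6,4): turn R to S, flip to black, move to (7,4). |black|=11
Step 14: on WHITE (7,4): turn R to W, flip to black, move to (7,3). |black|=12

Answer: 7 3 W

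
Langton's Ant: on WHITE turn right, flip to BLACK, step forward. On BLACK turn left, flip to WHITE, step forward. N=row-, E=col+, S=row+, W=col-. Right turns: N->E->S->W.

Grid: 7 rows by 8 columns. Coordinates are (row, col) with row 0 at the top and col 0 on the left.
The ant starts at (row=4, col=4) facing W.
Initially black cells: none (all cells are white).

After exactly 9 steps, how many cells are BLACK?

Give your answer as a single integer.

Answer: 7

Derivation:
Step 1: on WHITE (4,4): turn R to N, flip to black, move to (3,4). |black|=1
Step 2: on WHITE (3,4): turn R to E, flip to black, move to (3,5). |black|=2
Step 3: on WHITE (3,5): turn R to S, flip to black, move to (4,5). |black|=3
Step 4: on WHITE (4,5): turn R to W, flip to black, move to (4,4). |black|=4
Step 5: on BLACK (4,4): turn L to S, flip to white, move to (5,4). |black|=3
Step 6: on WHITE (5,4): turn R to W, flip to black, move to (5,3). |black|=4
Step 7: on WHITE (5,3): turn R to N, flip to black, move to (4,3). |black|=5
Step 8: on WHITE (4,3): turn R to E, flip to black, move to (4,4). |black|=6
Step 9: on WHITE (4,4): turn R to S, flip to black, move to (5,4). |black|=7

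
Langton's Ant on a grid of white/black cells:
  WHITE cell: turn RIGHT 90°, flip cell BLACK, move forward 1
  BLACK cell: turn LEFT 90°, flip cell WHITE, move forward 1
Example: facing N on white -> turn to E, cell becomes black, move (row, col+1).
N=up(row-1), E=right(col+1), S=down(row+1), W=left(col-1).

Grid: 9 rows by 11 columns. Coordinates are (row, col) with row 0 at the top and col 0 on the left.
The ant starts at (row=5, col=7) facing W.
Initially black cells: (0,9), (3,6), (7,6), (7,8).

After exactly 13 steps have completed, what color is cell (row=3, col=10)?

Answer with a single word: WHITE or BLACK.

Step 1: on WHITE (5,7): turn R to N, flip to black, move to (4,7). |black|=5
Step 2: on WHITE (4,7): turn R to E, flip to black, move to (4,8). |black|=6
Step 3: on WHITE (4,8): turn R to S, flip to black, move to (5,8). |black|=7
Step 4: on WHITE (5,8): turn R to W, flip to black, move to (5,7). |black|=8
Step 5: on BLACK (5,7): turn L to S, flip to white, move to (6,7). |black|=7
Step 6: on WHITE (6,7): turn R to W, flip to black, move to (6,6). |black|=8
Step 7: on WHITE (6,6): turn R to N, flip to black, move to (5,6). |black|=9
Step 8: on WHITE (5,6): turn R to E, flip to black, move to (5,7). |black|=10
Step 9: on WHITE (5,7): turn R to S, flip to black, move to (6,7). |black|=11
Step 10: on BLACK (6,7): turn L to E, flip to white, move to (6,8). |black|=10
Step 11: on WHITE (6,8): turn R to S, flip to black, move to (7,8). |black|=11
Step 12: on BLACK (7,8): turn L to E, flip to white, move to (7,9). |black|=10
Step 13: on WHITE (7,9): turn R to S, flip to black, move to (8,9). |black|=11

Answer: WHITE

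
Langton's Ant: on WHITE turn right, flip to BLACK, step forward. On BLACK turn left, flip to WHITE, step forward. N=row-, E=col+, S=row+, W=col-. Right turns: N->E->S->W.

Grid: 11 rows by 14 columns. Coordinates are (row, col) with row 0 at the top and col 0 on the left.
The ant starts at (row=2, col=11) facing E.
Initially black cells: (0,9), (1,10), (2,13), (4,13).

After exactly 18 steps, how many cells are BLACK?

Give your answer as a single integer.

Answer: 10

Derivation:
Step 1: on WHITE (2,11): turn R to S, flip to black, move to (3,11). |black|=5
Step 2: on WHITE (3,11): turn R to W, flip to black, move to (3,10). |black|=6
Step 3: on WHITE (3,10): turn R to N, flip to black, move to (2,10). |black|=7
Step 4: on WHITE (2,10): turn R to E, flip to black, move to (2,11). |black|=8
Step 5: on BLACK (2,11): turn L to N, flip to white, move to (1,11). |black|=7
Step 6: on WHITE (1,11): turn R to E, flip to black, move to (1,12). |black|=8
Step 7: on WHITE (1,12): turn R to S, flip to black, move to (2,12). |black|=9
Step 8: on WHITE (2,12): turn R to W, flip to black, move to (2,11). |black|=10
Step 9: on WHITE (2,11): turn R to N, flip to black, move to (1,11). |black|=11
Step 10: on BLACK (1,11): turn L to W, flip to white, move to (1,10). |black|=10
Step 11: on BLACK (1,10): turn L to S, flip to white, move to (2,10). |black|=9
Step 12: on BLACK (2,10): turn L to E, flip to white, move to (2,11). |black|=8
Step 13: on BLACK (2,11): turn L to N, flip to white, move to (1,11). |black|=7
Step 14: on WHITE (1,11): turn R to E, flip to black, move to (1,12). |black|=8
Step 15: on BLACK (1,12): turn L to N, flip to white, move to (0,12). |black|=7
Step 16: on WHITE (0,12): turn R to E, flip to black, move to (0,13). |black|=8
Step 17: on WHITE (0,13): turn R to S, flip to black, move to (1,13). |black|=9
Step 18: on WHITE (1,13): turn R to W, flip to black, move to (1,12). |black|=10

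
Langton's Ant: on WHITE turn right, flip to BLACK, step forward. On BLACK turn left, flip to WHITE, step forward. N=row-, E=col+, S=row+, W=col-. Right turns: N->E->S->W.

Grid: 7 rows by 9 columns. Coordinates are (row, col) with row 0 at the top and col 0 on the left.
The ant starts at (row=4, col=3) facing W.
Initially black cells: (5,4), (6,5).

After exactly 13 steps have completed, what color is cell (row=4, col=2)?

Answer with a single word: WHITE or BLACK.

Step 1: on WHITE (4,3): turn R to N, flip to black, move to (3,3). |black|=3
Step 2: on WHITE (3,3): turn R to E, flip to black, move to (3,4). |black|=4
Step 3: on WHITE (3,4): turn R to S, flip to black, move to (4,4). |black|=5
Step 4: on WHITE (4,4): turn R to W, flip to black, move to (4,3). |black|=6
Step 5: on BLACK (4,3): turn L to S, flip to white, move to (5,3). |black|=5
Step 6: on WHITE (5,3): turn R to W, flip to black, move to (5,2). |black|=6
Step 7: on WHITE (5,2): turn R to N, flip to black, move to (4,2). |black|=7
Step 8: on WHITE (4,2): turn R to E, flip to black, move to (4,3). |black|=8
Step 9: on WHITE (4,3): turn R to S, flip to black, move to (5,3). |black|=9
Step 10: on BLACK (5,3): turn L to E, flip to white, move to (5,4). |black|=8
Step 11: on BLACK (5,4): turn L to N, flip to white, move to (4,4). |black|=7
Step 12: on BLACK (4,4): turn L to W, flip to white, move to (4,3). |black|=6
Step 13: on BLACK (4,3): turn L to S, flip to white, move to (5,3). |black|=5

Answer: BLACK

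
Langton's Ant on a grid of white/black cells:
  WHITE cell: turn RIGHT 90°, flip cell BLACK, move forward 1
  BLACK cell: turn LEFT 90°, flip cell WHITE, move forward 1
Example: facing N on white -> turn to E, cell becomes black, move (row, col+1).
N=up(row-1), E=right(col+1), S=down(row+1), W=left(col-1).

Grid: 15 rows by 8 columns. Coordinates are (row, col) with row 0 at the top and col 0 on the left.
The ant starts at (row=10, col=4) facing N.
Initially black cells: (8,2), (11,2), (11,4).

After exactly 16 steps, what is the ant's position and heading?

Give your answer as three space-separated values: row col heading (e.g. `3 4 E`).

Step 1: on WHITE (10,4): turn R to E, flip to black, move to (10,5). |black|=4
Step 2: on WHITE (10,5): turn R to S, flip to black, move to (11,5). |black|=5
Step 3: on WHITE (11,5): turn R to W, flip to black, move to (11,4). |black|=6
Step 4: on BLACK (11,4): turn L to S, flip to white, move to (12,4). |black|=5
Step 5: on WHITE (12,4): turn R to W, flip to black, move to (12,3). |black|=6
Step 6: on WHITE (12,3): turn R to N, flip to black, move to (11,3). |black|=7
Step 7: on WHITE (11,3): turn R to E, flip to black, move to (11,4). |black|=8
Step 8: on WHITE (11,4): turn R to S, flip to black, move to (12,4). |black|=9
Step 9: on BLACK (12,4): turn L to E, flip to white, move to (12,5). |black|=8
Step 10: on WHITE (12,5): turn R to S, flip to black, move to (13,5). |black|=9
Step 11: on WHITE (13,5): turn R to W, flip to black, move to (13,4). |black|=10
Step 12: on WHITE (13,4): turn R to N, flip to black, move to (12,4). |black|=11
Step 13: on WHITE (12,4): turn R to E, flip to black, move to (12,5). |black|=12
Step 14: on BLACK (12,5): turn L to N, flip to white, move to (11,5). |black|=11
Step 15: on BLACK (11,5): turn L to W, flip to white, move to (11,4). |black|=10
Step 16: on BLACK (11,4): turn L to S, flip to white, move to (12,4). |black|=9

Answer: 12 4 S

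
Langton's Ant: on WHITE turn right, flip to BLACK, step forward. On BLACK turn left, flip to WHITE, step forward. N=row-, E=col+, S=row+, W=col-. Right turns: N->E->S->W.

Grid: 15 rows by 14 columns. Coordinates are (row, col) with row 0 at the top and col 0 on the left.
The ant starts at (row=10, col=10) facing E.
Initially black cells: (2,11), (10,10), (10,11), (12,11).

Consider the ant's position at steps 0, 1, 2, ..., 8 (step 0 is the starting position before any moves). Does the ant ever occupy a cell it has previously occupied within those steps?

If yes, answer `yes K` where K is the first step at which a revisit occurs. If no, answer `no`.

Step 1: on BLACK (10,10): turn L to N, flip to white, move to (9,10). |black|=3 — new cell
Step 2: on WHITE (9,10): turn R to E, flip to black, move to (9,11). |black|=4 — new cell
Step 3: on WHITE (9,11): turn R to S, flip to black, move to (10,11). |black|=5 — new cell
Step 4: on BLACK (10,11): turn L to E, flip to white, move to (10,12). |black|=4 — new cell
Step 5: on WHITE (10,12): turn R to S, flip to black, move to (11,12). |black|=5 — new cell
Step 6: on WHITE (11,12): turn R to W, flip to black, move to (11,11). |black|=6 — new cell
Step 7: on WHITE (11,11): turn R to N, flip to black, move to (10,11). |black|=7 — REVISIT

Answer: yes 7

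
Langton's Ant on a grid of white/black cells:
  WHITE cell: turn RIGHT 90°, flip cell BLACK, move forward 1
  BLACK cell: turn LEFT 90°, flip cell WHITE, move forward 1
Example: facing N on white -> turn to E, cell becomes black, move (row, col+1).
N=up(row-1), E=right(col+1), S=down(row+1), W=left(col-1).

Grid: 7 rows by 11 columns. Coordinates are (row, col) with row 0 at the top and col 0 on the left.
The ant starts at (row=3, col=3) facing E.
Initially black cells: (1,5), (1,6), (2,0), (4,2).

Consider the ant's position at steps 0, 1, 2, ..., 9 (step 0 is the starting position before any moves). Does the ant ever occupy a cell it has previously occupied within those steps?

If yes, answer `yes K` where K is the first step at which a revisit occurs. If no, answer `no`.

Step 1: on WHITE (3,3): turn R to S, flip to black, move to (4,3). |black|=5 — new cell
Step 2: on WHITE (4,3): turn R to W, flip to black, move to (4,2). |black|=6 — new cell
Step 3: on BLACK (4,2): turn L to S, flip to white, move to (5,2). |black|=5 — new cell
Step 4: on WHITE (5,2): turn R to W, flip to black, move to (5,1). |black|=6 — new cell
Step 5: on WHITE (5,1): turn R to N, flip to black, move to (4,1). |black|=7 — new cell
Step 6: on WHITE (4,1): turn R to E, flip to black, move to (4,2). |black|=8 — REVISIT

Answer: yes 6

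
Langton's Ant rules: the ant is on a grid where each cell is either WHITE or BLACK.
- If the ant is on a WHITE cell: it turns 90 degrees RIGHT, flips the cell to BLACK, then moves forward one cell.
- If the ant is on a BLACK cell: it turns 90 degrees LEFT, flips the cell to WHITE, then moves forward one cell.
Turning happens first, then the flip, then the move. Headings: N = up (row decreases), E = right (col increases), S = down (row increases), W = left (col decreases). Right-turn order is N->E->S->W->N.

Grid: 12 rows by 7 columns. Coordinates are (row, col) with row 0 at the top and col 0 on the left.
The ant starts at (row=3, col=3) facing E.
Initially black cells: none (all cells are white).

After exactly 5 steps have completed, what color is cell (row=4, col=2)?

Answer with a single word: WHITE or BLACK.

Step 1: on WHITE (3,3): turn R to S, flip to black, move to (4,3). |black|=1
Step 2: on WHITE (4,3): turn R to W, flip to black, move to (4,2). |black|=2
Step 3: on WHITE (4,2): turn R to N, flip to black, move to (3,2). |black|=3
Step 4: on WHITE (3,2): turn R to E, flip to black, move to (3,3). |black|=4
Step 5: on BLACK (3,3): turn L to N, flip to white, move to (2,3). |black|=3

Answer: BLACK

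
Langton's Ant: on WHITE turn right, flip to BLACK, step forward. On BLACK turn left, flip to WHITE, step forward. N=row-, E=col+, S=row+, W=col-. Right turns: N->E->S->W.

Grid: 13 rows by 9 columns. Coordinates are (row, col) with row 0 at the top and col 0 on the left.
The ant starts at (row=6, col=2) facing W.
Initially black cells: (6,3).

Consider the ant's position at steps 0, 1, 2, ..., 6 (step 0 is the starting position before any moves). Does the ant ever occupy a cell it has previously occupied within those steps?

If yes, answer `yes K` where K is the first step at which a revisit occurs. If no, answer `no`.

Answer: no

Derivation:
Step 1: on WHITE (6,2): turn R to N, flip to black, move to (5,2). |black|=2 — new cell
Step 2: on WHITE (5,2): turn R to E, flip to black, move to (5,3). |black|=3 — new cell
Step 3: on WHITE (5,3): turn R to S, flip to black, move to (6,3). |black|=4 — new cell
Step 4: on BLACK (6,3): turn L to E, flip to white, move to (6,4). |black|=3 — new cell
Step 5: on WHITE (6,4): turn R to S, flip to black, move to (7,4). |black|=4 — new cell
Step 6: on WHITE (7,4): turn R to W, flip to black, move to (7,3). |black|=5 — new cell
No revisit within 6 steps.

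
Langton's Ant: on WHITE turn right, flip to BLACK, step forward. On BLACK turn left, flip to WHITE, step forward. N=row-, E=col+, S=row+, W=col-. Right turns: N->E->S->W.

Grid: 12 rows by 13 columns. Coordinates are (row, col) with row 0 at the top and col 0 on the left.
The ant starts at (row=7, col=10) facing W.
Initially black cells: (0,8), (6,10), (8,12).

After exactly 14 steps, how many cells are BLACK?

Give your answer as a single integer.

Step 1: on WHITE (7,10): turn R to N, flip to black, move to (6,10). |black|=4
Step 2: on BLACK (6,10): turn L to W, flip to white, move to (6,9). |black|=3
Step 3: on WHITE (6,9): turn R to N, flip to black, move to (5,9). |black|=4
Step 4: on WHITE (5,9): turn R to E, flip to black, move to (5,10). |black|=5
Step 5: on WHITE (5,10): turn R to S, flip to black, move to (6,10). |black|=6
Step 6: on WHITE (6,10): turn R to W, flip to black, move to (6,9). |black|=7
Step 7: on BLACK (6,9): turn L to S, flip to white, move to (7,9). |black|=6
Step 8: on WHITE (7,9): turn R to W, flip to black, move to (7,8). |black|=7
Step 9: on WHITE (7,8): turn R to N, flip to black, move to (6,8). |black|=8
Step 10: on WHITE (6,8): turn R to E, flip to black, move to (6,9). |black|=9
Step 11: on WHITE (6,9): turn R to S, flip to black, move to (7,9). |black|=10
Step 12: on BLACK (7,9): turn L to E, flip to white, move to (7,10). |black|=9
Step 13: on BLACK (7,10): turn L to N, flip to white, move to (6,10). |black|=8
Step 14: on BLACK (6,10): turn L to W, flip to white, move to (6,9). |black|=7

Answer: 7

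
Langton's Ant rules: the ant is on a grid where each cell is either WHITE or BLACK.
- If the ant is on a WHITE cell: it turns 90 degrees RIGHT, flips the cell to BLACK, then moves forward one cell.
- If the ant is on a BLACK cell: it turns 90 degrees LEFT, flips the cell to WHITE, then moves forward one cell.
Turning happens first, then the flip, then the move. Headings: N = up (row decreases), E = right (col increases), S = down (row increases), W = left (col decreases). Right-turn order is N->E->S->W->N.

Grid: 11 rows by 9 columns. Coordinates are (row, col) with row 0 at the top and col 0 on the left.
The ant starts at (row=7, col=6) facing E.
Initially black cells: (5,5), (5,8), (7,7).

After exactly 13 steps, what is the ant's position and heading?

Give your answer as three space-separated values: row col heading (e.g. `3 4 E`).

Answer: 6 8 N

Derivation:
Step 1: on WHITE (7,6): turn R to S, flip to black, move to (8,6). |black|=4
Step 2: on WHITE (8,6): turn R to W, flip to black, move to (8,5). |black|=5
Step 3: on WHITE (8,5): turn R to N, flip to black, move to (7,5). |black|=6
Step 4: on WHITE (7,5): turn R to E, flip to black, move to (7,6). |black|=7
Step 5: on BLACK (7,6): turn L to N, flip to white, move to (6,6). |black|=6
Step 6: on WHITE (6,6): turn R to E, flip to black, move to (6,7). |black|=7
Step 7: on WHITE (6,7): turn R to S, flip to black, move to (7,7). |black|=8
Step 8: on BLACK (7,7): turn L to E, flip to white, move to (7,8). |black|=7
Step 9: on WHITE (7,8): turn R to S, flip to black, move to (8,8). |black|=8
Step 10: on WHITE (8,8): turn R to W, flip to black, move to (8,7). |black|=9
Step 11: on WHITE (8,7): turn R to N, flip to black, move to (7,7). |black|=10
Step 12: on WHITE (7,7): turn R to E, flip to black, move to (7,8). |black|=11
Step 13: on BLACK (7,8): turn L to N, flip to white, move to (6,8). |black|=10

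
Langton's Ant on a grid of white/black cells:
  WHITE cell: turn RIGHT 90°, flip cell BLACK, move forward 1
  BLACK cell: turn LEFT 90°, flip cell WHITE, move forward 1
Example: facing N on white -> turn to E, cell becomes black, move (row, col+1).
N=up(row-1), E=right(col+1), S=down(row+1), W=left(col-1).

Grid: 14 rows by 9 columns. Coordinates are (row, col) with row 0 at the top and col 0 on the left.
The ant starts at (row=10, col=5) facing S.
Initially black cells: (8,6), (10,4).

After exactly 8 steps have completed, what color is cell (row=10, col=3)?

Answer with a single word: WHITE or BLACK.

Answer: BLACK

Derivation:
Step 1: on WHITE (10,5): turn R to W, flip to black, move to (10,4). |black|=3
Step 2: on BLACK (10,4): turn L to S, flip to white, move to (11,4). |black|=2
Step 3: on WHITE (11,4): turn R to W, flip to black, move to (11,3). |black|=3
Step 4: on WHITE (11,3): turn R to N, flip to black, move to (10,3). |black|=4
Step 5: on WHITE (10,3): turn R to E, flip to black, move to (10,4). |black|=5
Step 6: on WHITE (10,4): turn R to S, flip to black, move to (11,4). |black|=6
Step 7: on BLACK (11,4): turn L to E, flip to white, move to (11,5). |black|=5
Step 8: on WHITE (11,5): turn R to S, flip to black, move to (12,5). |black|=6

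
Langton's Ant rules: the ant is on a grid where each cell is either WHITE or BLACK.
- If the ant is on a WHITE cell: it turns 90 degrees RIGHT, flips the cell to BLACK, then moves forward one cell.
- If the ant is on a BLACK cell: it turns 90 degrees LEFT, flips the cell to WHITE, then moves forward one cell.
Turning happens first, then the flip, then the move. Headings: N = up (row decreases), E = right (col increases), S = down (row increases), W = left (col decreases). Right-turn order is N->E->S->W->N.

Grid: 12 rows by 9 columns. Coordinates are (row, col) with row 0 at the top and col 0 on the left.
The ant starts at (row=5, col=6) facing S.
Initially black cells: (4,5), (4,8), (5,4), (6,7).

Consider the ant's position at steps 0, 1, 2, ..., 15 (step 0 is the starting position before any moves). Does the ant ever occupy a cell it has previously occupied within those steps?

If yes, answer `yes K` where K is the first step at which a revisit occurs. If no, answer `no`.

Step 1: on WHITE (5,6): turn R to W, flip to black, move to (5,5). |black|=5 — new cell
Step 2: on WHITE (5,5): turn R to N, flip to black, move to (4,5). |black|=6 — new cell
Step 3: on BLACK (4,5): turn L to W, flip to white, move to (4,4). |black|=5 — new cell
Step 4: on WHITE (4,4): turn R to N, flip to black, move to (3,4). |black|=6 — new cell
Step 5: on WHITE (3,4): turn R to E, flip to black, move to (3,5). |black|=7 — new cell
Step 6: on WHITE (3,5): turn R to S, flip to black, move to (4,5). |black|=8 — REVISIT

Answer: yes 6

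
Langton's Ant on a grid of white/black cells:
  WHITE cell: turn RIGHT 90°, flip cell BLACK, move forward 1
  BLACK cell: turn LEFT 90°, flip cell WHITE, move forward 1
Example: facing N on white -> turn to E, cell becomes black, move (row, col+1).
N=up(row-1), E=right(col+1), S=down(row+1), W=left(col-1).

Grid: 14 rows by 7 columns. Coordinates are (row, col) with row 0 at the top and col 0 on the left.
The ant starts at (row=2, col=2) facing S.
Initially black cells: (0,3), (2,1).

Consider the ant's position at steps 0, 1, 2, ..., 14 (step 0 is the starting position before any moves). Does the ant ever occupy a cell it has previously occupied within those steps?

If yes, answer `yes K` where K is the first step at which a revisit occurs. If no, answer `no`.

Step 1: on WHITE (2,2): turn R to W, flip to black, move to (2,1). |black|=3 — new cell
Step 2: on BLACK (2,1): turn L to S, flip to white, move to (3,1). |black|=2 — new cell
Step 3: on WHITE (3,1): turn R to W, flip to black, move to (3,0). |black|=3 — new cell
Step 4: on WHITE (3,0): turn R to N, flip to black, move to (2,0). |black|=4 — new cell
Step 5: on WHITE (2,0): turn R to E, flip to black, move to (2,1). |black|=5 — REVISIT

Answer: yes 5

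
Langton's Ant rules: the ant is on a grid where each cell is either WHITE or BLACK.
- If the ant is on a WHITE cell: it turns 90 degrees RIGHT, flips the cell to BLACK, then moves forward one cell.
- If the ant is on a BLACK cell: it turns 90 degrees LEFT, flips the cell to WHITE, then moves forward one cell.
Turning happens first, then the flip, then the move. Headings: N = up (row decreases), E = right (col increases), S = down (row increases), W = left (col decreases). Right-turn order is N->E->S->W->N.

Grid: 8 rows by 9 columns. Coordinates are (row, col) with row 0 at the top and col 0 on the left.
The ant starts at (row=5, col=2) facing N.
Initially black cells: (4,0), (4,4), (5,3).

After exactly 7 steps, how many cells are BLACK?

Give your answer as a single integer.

Answer: 6

Derivation:
Step 1: on WHITE (5,2): turn R to E, flip to black, move to (5,3). |black|=4
Step 2: on BLACK (5,3): turn L to N, flip to white, move to (4,3). |black|=3
Step 3: on WHITE (4,3): turn R to E, flip to black, move to (4,4). |black|=4
Step 4: on BLACK (4,4): turn L to N, flip to white, move to (3,4). |black|=3
Step 5: on WHITE (3,4): turn R to E, flip to black, move to (3,5). |black|=4
Step 6: on WHITE (3,5): turn R to S, flip to black, move to (4,5). |black|=5
Step 7: on WHITE (4,5): turn R to W, flip to black, move to (4,4). |black|=6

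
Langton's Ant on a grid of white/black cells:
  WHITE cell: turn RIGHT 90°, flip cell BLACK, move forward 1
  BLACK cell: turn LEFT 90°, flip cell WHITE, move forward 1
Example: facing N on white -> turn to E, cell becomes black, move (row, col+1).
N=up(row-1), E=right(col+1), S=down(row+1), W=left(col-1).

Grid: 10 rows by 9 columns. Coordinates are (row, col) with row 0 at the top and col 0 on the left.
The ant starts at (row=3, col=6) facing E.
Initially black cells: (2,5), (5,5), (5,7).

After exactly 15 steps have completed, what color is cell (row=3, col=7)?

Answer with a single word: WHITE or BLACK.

Answer: BLACK

Derivation:
Step 1: on WHITE (3,6): turn R to S, flip to black, move to (4,6). |black|=4
Step 2: on WHITE (4,6): turn R to W, flip to black, move to (4,5). |black|=5
Step 3: on WHITE (4,5): turn R to N, flip to black, move to (3,5). |black|=6
Step 4: on WHITE (3,5): turn R to E, flip to black, move to (3,6). |black|=7
Step 5: on BLACK (3,6): turn L to N, flip to white, move to (2,6). |black|=6
Step 6: on WHITE (2,6): turn R to E, flip to black, move to (2,7). |black|=7
Step 7: on WHITE (2,7): turn R to S, flip to black, move to (3,7). |black|=8
Step 8: on WHITE (3,7): turn R to W, flip to black, move to (3,6). |black|=9
Step 9: on WHITE (3,6): turn R to N, flip to black, move to (2,6). |black|=10
Step 10: on BLACK (2,6): turn L to W, flip to white, move to (2,5). |black|=9
Step 11: on BLACK (2,5): turn L to S, flip to white, move to (3,5). |black|=8
Step 12: on BLACK (3,5): turn L to E, flip to white, move to (3,6). |black|=7
Step 13: on BLACK (3,6): turn L to N, flip to white, move to (2,6). |black|=6
Step 14: on WHITE (2,6): turn R to E, flip to black, move to (2,7). |black|=7
Step 15: on BLACK (2,7): turn L to N, flip to white, move to (1,7). |black|=6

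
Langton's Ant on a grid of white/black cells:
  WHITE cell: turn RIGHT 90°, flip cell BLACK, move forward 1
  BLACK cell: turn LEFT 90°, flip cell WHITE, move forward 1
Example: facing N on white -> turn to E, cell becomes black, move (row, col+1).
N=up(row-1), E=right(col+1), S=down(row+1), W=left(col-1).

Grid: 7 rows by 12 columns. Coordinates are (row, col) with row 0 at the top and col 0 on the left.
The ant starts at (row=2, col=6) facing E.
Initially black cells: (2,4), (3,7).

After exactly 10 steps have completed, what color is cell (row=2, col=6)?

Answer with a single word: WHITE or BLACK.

Answer: BLACK

Derivation:
Step 1: on WHITE (2,6): turn R to S, flip to black, move to (3,6). |black|=3
Step 2: on WHITE (3,6): turn R to W, flip to black, move to (3,5). |black|=4
Step 3: on WHITE (3,5): turn R to N, flip to black, move to (2,5). |black|=5
Step 4: on WHITE (2,5): turn R to E, flip to black, move to (2,6). |black|=6
Step 5: on BLACK (2,6): turn L to N, flip to white, move to (1,6). |black|=5
Step 6: on WHITE (1,6): turn R to E, flip to black, move to (1,7). |black|=6
Step 7: on WHITE (1,7): turn R to S, flip to black, move to (2,7). |black|=7
Step 8: on WHITE (2,7): turn R to W, flip to black, move to (2,6). |black|=8
Step 9: on WHITE (2,6): turn R to N, flip to black, move to (1,6). |black|=9
Step 10: on BLACK (1,6): turn L to W, flip to white, move to (1,5). |black|=8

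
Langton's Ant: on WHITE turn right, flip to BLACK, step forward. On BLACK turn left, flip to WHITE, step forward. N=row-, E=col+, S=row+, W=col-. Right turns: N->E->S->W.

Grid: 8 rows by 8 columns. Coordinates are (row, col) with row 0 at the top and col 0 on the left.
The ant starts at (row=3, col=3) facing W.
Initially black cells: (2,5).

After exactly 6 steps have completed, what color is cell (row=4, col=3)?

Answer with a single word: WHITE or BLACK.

Step 1: on WHITE (3,3): turn R to N, flip to black, move to (2,3). |black|=2
Step 2: on WHITE (2,3): turn R to E, flip to black, move to (2,4). |black|=3
Step 3: on WHITE (2,4): turn R to S, flip to black, move to (3,4). |black|=4
Step 4: on WHITE (3,4): turn R to W, flip to black, move to (3,3). |black|=5
Step 5: on BLACK (3,3): turn L to S, flip to white, move to (4,3). |black|=4
Step 6: on WHITE (4,3): turn R to W, flip to black, move to (4,2). |black|=5

Answer: BLACK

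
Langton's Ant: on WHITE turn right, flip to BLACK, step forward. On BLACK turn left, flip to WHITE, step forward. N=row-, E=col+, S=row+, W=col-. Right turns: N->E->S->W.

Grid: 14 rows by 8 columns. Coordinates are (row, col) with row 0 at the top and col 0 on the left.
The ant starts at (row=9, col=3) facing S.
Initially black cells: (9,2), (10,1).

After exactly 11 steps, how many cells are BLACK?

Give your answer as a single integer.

Step 1: on WHITE (9,3): turn R to W, flip to black, move to (9,2). |black|=3
Step 2: on BLACK (9,2): turn L to S, flip to white, move to (10,2). |black|=2
Step 3: on WHITE (10,2): turn R to W, flip to black, move to (10,1). |black|=3
Step 4: on BLACK (10,1): turn L to S, flip to white, move to (11,1). |black|=2
Step 5: on WHITE (11,1): turn R to W, flip to black, move to (11,0). |black|=3
Step 6: on WHITE (11,0): turn R to N, flip to black, move to (10,0). |black|=4
Step 7: on WHITE (10,0): turn R to E, flip to black, move to (10,1). |black|=5
Step 8: on WHITE (10,1): turn R to S, flip to black, move to (11,1). |black|=6
Step 9: on BLACK (11,1): turn L to E, flip to white, move to (11,2). |black|=5
Step 10: on WHITE (11,2): turn R to S, flip to black, move to (12,2). |black|=6
Step 11: on WHITE (12,2): turn R to W, flip to black, move to (12,1). |black|=7

Answer: 7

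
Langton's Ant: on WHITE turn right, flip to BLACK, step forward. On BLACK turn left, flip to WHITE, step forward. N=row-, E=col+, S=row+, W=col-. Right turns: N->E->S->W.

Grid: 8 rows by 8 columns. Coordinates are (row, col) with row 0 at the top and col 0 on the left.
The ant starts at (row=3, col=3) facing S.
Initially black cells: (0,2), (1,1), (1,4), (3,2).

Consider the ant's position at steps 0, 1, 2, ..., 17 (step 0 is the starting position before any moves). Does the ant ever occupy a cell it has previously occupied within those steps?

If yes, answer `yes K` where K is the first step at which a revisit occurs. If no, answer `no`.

Step 1: on WHITE (3,3): turn R to W, flip to black, move to (3,2). |black|=5 — new cell
Step 2: on BLACK (3,2): turn L to S, flip to white, move to (4,2). |black|=4 — new cell
Step 3: on WHITE (4,2): turn R to W, flip to black, move to (4,1). |black|=5 — new cell
Step 4: on WHITE (4,1): turn R to N, flip to black, move to (3,1). |black|=6 — new cell
Step 5: on WHITE (3,1): turn R to E, flip to black, move to (3,2). |black|=7 — REVISIT

Answer: yes 5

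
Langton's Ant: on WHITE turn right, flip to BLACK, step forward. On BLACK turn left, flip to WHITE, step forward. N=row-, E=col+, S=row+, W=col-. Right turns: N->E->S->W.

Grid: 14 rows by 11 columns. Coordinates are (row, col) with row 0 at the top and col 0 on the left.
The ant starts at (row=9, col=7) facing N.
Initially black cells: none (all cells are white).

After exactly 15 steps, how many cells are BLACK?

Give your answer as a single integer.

Answer: 9

Derivation:
Step 1: on WHITE (9,7): turn R to E, flip to black, move to (9,8). |black|=1
Step 2: on WHITE (9,8): turn R to S, flip to black, move to (10,8). |black|=2
Step 3: on WHITE (10,8): turn R to W, flip to black, move to (10,7). |black|=3
Step 4: on WHITE (10,7): turn R to N, flip to black, move to (9,7). |black|=4
Step 5: on BLACK (9,7): turn L to W, flip to white, move to (9,6). |black|=3
Step 6: on WHITE (9,6): turn R to N, flip to black, move to (8,6). |black|=4
Step 7: on WHITE (8,6): turn R to E, flip to black, move to (8,7). |black|=5
Step 8: on WHITE (8,7): turn R to S, flip to black, move to (9,7). |black|=6
Step 9: on WHITE (9,7): turn R to W, flip to black, move to (9,6). |black|=7
Step 10: on BLACK (9,6): turn L to S, flip to white, move to (10,6). |black|=6
Step 11: on WHITE (10,6): turn R to W, flip to black, move to (10,5). |black|=7
Step 12: on WHITE (10,5): turn R to N, flip to black, move to (9,5). |black|=8
Step 13: on WHITE (9,5): turn R to E, flip to black, move to (9,6). |black|=9
Step 14: on WHITE (9,6): turn R to S, flip to black, move to (10,6). |black|=10
Step 15: on BLACK (10,6): turn L to E, flip to white, move to (10,7). |black|=9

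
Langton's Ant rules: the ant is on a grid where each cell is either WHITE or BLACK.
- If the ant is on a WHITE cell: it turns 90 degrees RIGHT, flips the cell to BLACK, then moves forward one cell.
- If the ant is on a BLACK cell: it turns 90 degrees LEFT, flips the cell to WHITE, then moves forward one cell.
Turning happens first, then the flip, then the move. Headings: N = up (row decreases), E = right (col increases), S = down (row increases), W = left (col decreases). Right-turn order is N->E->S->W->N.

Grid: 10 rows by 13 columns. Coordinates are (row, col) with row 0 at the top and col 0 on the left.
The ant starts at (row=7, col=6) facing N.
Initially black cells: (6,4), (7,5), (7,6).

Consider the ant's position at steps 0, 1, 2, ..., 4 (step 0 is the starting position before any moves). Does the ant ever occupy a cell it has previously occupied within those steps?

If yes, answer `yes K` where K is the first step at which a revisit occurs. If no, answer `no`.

Step 1: on BLACK (7,6): turn L to W, flip to white, move to (7,5). |black|=2 — new cell
Step 2: on BLACK (7,5): turn L to S, flip to white, move to (8,5). |black|=1 — new cell
Step 3: on WHITE (8,5): turn R to W, flip to black, move to (8,4). |black|=2 — new cell
Step 4: on WHITE (8,4): turn R to N, flip to black, move to (7,4). |black|=3 — new cell
No revisit within 4 steps.

Answer: no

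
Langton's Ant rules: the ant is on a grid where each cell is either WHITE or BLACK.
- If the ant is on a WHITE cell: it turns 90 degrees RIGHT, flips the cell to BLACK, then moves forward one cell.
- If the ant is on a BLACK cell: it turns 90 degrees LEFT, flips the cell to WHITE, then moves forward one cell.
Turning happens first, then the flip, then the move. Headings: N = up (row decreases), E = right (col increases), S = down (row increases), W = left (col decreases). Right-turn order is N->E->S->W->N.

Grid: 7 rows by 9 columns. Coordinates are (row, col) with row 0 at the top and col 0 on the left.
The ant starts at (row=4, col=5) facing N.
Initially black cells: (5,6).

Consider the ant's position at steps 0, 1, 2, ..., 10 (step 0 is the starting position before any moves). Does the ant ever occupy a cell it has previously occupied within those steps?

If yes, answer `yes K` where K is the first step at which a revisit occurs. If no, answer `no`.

Step 1: on WHITE (4,5): turn R to E, flip to black, move to (4,6). |black|=2 — new cell
Step 2: on WHITE (4,6): turn R to S, flip to black, move to (5,6). |black|=3 — new cell
Step 3: on BLACK (5,6): turn L to E, flip to white, move to (5,7). |black|=2 — new cell
Step 4: on WHITE (5,7): turn R to S, flip to black, move to (6,7). |black|=3 — new cell
Step 5: on WHITE (6,7): turn R to W, flip to black, move to (6,6). |black|=4 — new cell
Step 6: on WHITE (6,6): turn R to N, flip to black, move to (5,6). |black|=5 — REVISIT

Answer: yes 6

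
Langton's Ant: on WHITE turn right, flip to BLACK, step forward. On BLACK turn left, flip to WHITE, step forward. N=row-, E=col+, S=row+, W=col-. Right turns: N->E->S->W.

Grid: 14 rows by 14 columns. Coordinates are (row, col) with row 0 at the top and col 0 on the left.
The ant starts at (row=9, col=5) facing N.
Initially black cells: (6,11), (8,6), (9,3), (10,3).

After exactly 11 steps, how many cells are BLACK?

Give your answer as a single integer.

Answer: 11

Derivation:
Step 1: on WHITE (9,5): turn R to E, flip to black, move to (9,6). |black|=5
Step 2: on WHITE (9,6): turn R to S, flip to black, move to (10,6). |black|=6
Step 3: on WHITE (10,6): turn R to W, flip to black, move to (10,5). |black|=7
Step 4: on WHITE (10,5): turn R to N, flip to black, move to (9,5). |black|=8
Step 5: on BLACK (9,5): turn L to W, flip to white, move to (9,4). |black|=7
Step 6: on WHITE (9,4): turn R to N, flip to black, move to (8,4). |black|=8
Step 7: on WHITE (8,4): turn R to E, flip to black, move to (8,5). |black|=9
Step 8: on WHITE (8,5): turn R to S, flip to black, move to (9,5). |black|=10
Step 9: on WHITE (9,5): turn R to W, flip to black, move to (9,4). |black|=11
Step 10: on BLACK (9,4): turn L to S, flip to white, move to (10,4). |black|=10
Step 11: on WHITE (10,4): turn R to W, flip to black, move to (10,3). |black|=11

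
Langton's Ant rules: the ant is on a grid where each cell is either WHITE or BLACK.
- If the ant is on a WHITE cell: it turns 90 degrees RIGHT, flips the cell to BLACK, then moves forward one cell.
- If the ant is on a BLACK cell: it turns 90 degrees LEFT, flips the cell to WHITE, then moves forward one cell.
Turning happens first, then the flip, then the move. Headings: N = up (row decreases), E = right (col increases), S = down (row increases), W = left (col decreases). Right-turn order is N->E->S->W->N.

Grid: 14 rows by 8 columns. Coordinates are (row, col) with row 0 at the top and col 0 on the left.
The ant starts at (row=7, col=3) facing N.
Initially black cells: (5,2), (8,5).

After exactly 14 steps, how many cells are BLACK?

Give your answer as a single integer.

Step 1: on WHITE (7,3): turn R to E, flip to black, move to (7,4). |black|=3
Step 2: on WHITE (7,4): turn R to S, flip to black, move to (8,4). |black|=4
Step 3: on WHITE (8,4): turn R to W, flip to black, move to (8,3). |black|=5
Step 4: on WHITE (8,3): turn R to N, flip to black, move to (7,3). |black|=6
Step 5: on BLACK (7,3): turn L to W, flip to white, move to (7,2). |black|=5
Step 6: on WHITE (7,2): turn R to N, flip to black, move to (6,2). |black|=6
Step 7: on WHITE (6,2): turn R to E, flip to black, move to (6,3). |black|=7
Step 8: on WHITE (6,3): turn R to S, flip to black, move to (7,3). |black|=8
Step 9: on WHITE (7,3): turn R to W, flip to black, move to (7,2). |black|=9
Step 10: on BLACK (7,2): turn L to S, flip to white, move to (8,2). |black|=8
Step 11: on WHITE (8,2): turn R to W, flip to black, move to (8,1). |black|=9
Step 12: on WHITE (8,1): turn R to N, flip to black, move to (7,1). |black|=10
Step 13: on WHITE (7,1): turn R to E, flip to black, move to (7,2). |black|=11
Step 14: on WHITE (7,2): turn R to S, flip to black, move to (8,2). |black|=12

Answer: 12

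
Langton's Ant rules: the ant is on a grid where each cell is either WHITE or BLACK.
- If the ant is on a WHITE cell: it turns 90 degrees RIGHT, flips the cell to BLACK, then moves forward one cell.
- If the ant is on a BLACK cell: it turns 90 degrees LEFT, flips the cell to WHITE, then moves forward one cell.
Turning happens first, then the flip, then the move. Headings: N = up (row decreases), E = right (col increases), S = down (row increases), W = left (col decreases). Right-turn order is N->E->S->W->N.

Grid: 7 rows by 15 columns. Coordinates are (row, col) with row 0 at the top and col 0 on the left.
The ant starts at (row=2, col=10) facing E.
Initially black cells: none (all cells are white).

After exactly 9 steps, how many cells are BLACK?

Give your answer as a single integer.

Answer: 7

Derivation:
Step 1: on WHITE (2,10): turn R to S, flip to black, move to (3,10). |black|=1
Step 2: on WHITE (3,10): turn R to W, flip to black, move to (3,9). |black|=2
Step 3: on WHITE (3,9): turn R to N, flip to black, move to (2,9). |black|=3
Step 4: on WHITE (2,9): turn R to E, flip to black, move to (2,10). |black|=4
Step 5: on BLACK (2,10): turn L to N, flip to white, move to (1,10). |black|=3
Step 6: on WHITE (1,10): turn R to E, flip to black, move to (1,11). |black|=4
Step 7: on WHITE (1,11): turn R to S, flip to black, move to (2,11). |black|=5
Step 8: on WHITE (2,11): turn R to W, flip to black, move to (2,10). |black|=6
Step 9: on WHITE (2,10): turn R to N, flip to black, move to (1,10). |black|=7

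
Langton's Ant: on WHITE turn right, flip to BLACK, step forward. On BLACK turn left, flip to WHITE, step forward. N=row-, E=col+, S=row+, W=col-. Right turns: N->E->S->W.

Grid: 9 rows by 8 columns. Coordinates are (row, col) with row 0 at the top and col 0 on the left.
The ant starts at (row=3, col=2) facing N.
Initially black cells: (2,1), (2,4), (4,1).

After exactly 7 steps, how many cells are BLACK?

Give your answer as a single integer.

Answer: 6

Derivation:
Step 1: on WHITE (3,2): turn R to E, flip to black, move to (3,3). |black|=4
Step 2: on WHITE (3,3): turn R to S, flip to black, move to (4,3). |black|=5
Step 3: on WHITE (4,3): turn R to W, flip to black, move to (4,2). |black|=6
Step 4: on WHITE (4,2): turn R to N, flip to black, move to (3,2). |black|=7
Step 5: on BLACK (3,2): turn L to W, flip to white, move to (3,1). |black|=6
Step 6: on WHITE (3,1): turn R to N, flip to black, move to (2,1). |black|=7
Step 7: on BLACK (2,1): turn L to W, flip to white, move to (2,0). |black|=6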